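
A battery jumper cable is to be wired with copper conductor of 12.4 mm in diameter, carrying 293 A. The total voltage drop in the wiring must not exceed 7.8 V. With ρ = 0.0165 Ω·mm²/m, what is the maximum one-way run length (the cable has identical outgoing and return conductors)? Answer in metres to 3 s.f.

97.4 m

ρ = 0.0165 Ω·mm²/m = 1.65×10^-8 Ω·m
A = π(d/2)² = π(6.2000e-03 m)² = 1.208e-04 m²
L_max = V_max·A/(2·ρI) = (7.8)(1.208e-04)/(2×1.65×10^-8×293) = 97.4 m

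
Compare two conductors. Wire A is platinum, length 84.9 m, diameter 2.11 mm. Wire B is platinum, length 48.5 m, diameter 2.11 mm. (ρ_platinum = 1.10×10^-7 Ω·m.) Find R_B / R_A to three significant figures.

0.571

R ∝ ρL/d², so R_B/R_A = (L_B/L_A)
= (48.5/84.9) = 0.571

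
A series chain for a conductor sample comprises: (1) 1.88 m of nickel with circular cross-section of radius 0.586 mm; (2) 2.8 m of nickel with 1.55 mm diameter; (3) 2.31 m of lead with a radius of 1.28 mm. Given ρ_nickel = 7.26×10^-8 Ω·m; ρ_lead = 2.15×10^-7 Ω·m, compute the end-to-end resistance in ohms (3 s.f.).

Seg 1: A = πr² = π(5.8600e-04 m)² = 1.079e-06 m²
R_1 = (7.26×10^-8)(1.88)/(1.079e-06) = 0.1265 Ω
Seg 2: A = π(d/2)² = π(7.7500e-04 m)² = 1.887e-06 m²
R_2 = (7.26×10^-8)(2.8)/(1.887e-06) = 0.1077 Ω
Seg 3: A = πr² = π(1.2800e-03 m)² = 5.147e-06 m²
R_3 = (2.15×10^-7)(2.31)/(5.147e-06) = 0.09649 Ω
R_total = R_1 + R_2 + R_3 = 0.331 Ω

0.331 Ω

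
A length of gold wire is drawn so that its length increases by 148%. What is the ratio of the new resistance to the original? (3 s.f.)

6.15

k = 1 + 148/100 = 2.48; volume constant ⇒ A' = A/k, so R' = k²R.
Factor = 6.15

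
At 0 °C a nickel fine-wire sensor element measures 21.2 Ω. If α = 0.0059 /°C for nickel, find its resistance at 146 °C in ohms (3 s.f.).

ΔT = 146 − 0 = 146 °C
R = R₀(1 + αΔT) = 21.2 × (1 + 0.0059×146) = 21.2 × 1.861 = 39.5 Ω

39.5 Ω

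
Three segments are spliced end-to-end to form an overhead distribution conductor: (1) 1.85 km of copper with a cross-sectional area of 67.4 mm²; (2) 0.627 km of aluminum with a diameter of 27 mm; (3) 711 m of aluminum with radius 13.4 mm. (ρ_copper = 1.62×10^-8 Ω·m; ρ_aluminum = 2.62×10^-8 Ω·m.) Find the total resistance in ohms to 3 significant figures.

0.506 Ω

Seg 1: A = 67.4 mm² = 6.740e-05 m²
R_1 = (1.62×10^-8)(1850)/(6.740e-05) = 0.4447 Ω
Seg 2: A = π(d/2)² = π(1.3500e-02 m)² = 5.726e-04 m²
R_2 = (2.62×10^-8)(627)/(5.726e-04) = 0.02869 Ω
Seg 3: A = πr² = π(1.3400e-02 m)² = 5.641e-04 m²
R_3 = (2.62×10^-8)(711)/(5.641e-04) = 0.03302 Ω
R_total = R_1 + R_2 + R_3 = 0.506 Ω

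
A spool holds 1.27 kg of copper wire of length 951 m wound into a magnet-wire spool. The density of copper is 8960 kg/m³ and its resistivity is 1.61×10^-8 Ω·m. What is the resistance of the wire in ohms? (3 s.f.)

103 Ω

A = m/(density·L) = 1.27/(8960×951) = 1.4904e-07 m²
R = ρL/A = (1.61×10^-8)(951)/(1.4904e-07) = 103 Ω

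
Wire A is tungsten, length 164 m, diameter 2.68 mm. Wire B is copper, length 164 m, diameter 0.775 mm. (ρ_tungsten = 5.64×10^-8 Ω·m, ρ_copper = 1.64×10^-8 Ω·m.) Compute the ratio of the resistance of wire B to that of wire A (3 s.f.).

3.48

R ∝ ρL/d², so R_B/R_A = (ρ_B/ρ_A) × (d_A/d_B)²
= (1.64×10^-8/5.64×10^-8) × (2.68/0.775)² = 3.48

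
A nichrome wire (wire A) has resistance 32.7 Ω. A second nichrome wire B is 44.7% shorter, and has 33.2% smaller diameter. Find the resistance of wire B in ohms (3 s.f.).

R ∝ L/d², so R_B/R_A = (1 − 44.7/100) × (1 − 33.2/100)⁻²
= 0.553 × 2.241 = 1.239
R_B = 1.239 × 32.7 = 40.5 Ω

40.5 Ω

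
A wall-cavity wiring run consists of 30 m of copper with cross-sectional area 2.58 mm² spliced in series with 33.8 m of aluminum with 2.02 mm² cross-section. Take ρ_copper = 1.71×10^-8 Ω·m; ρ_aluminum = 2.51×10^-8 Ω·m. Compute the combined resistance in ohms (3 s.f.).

0.619 Ω

Segment 1: A = 2.58 mm² = 2.580e-06 m²
R₁ = ρL/A = (1.71×10^-8)(30)/(2.580e-06) = 0.1988 Ω
Segment 2: A = 2.02 mm² = 2.020e-06 m²
R₂ = (2.51×10^-8)(33.8)/(2.020e-06) = 0.42 Ω
R = R₁ + R₂ = 0.619 Ω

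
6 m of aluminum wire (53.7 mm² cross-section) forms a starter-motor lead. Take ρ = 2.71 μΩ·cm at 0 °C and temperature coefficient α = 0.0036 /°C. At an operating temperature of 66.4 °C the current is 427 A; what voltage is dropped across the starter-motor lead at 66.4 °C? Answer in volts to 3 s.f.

ρ = 2.71 μΩ·cm = 2.71×10^-8 Ω·m
A = 53.7 mm² = 5.370e-05 m²
R₍0₎ = ρL/A = (2.71×10^-8)(6)/(5.370e-05) = 0.003028 Ω
R₍66.4₎ = R₍0₎(1 + αΔT) = 0.003028 × (1 + 0.0036×66.4) = 0.003752 Ω
V = IR = 427 × 0.003752 = 1.60 V

1.60 V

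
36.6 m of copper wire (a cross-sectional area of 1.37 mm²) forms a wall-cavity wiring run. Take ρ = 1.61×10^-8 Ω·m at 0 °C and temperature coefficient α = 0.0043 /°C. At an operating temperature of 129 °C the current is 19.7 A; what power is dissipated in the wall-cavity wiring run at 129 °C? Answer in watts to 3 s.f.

260 W

A = 1.37 mm² = 1.370e-06 m²
R₍0₎ = ρL/A = (1.61×10^-8)(36.6)/(1.370e-06) = 0.4301 Ω
R₍129₎ = R₍0₎(1 + αΔT) = 0.4301 × (1 + 0.0043×129) = 0.6687 Ω
P = I²R = (19.7)² × 0.6687 = 260 W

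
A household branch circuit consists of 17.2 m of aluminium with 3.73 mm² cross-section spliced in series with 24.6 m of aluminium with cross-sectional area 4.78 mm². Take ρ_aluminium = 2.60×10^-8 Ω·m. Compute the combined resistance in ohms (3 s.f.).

0.254 Ω

Segment 1: A = 3.73 mm² = 3.730e-06 m²
R₁ = ρL/A = (2.60×10^-8)(17.2)/(3.730e-06) = 0.1199 Ω
Segment 2: A = 4.78 mm² = 4.780e-06 m²
R₂ = (2.60×10^-8)(24.6)/(4.780e-06) = 0.1338 Ω
R = R₁ + R₂ = 0.254 Ω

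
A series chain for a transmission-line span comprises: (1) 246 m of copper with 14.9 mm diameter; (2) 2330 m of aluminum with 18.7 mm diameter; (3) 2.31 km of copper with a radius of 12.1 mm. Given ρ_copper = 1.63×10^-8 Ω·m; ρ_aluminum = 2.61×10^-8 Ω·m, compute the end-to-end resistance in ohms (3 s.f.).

Seg 1: A = π(d/2)² = π(7.4500e-03 m)² = 1.744e-04 m²
R_1 = (1.63×10^-8)(246)/(1.744e-04) = 0.023 Ω
Seg 2: A = π(d/2)² = π(9.3500e-03 m)² = 2.746e-04 m²
R_2 = (2.61×10^-8)(2330)/(2.746e-04) = 0.2214 Ω
Seg 3: A = πr² = π(1.2100e-02 m)² = 4.600e-04 m²
R_3 = (1.63×10^-8)(2310)/(4.600e-04) = 0.08186 Ω
R_total = R_1 + R_2 + R_3 = 0.326 Ω

0.326 Ω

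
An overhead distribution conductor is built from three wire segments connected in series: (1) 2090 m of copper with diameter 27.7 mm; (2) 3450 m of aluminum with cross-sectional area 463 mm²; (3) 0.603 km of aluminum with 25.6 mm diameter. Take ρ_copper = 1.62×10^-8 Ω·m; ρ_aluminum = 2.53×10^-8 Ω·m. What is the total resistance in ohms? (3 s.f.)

Seg 1: A = π(d/2)² = π(1.3850e-02 m)² = 6.026e-04 m²
R_1 = (1.62×10^-8)(2090)/(6.026e-04) = 0.05618 Ω
Seg 2: A = 463 mm² = 4.630e-04 m²
R_2 = (2.53×10^-8)(3450)/(4.630e-04) = 0.1885 Ω
Seg 3: A = π(d/2)² = π(1.2800e-02 m)² = 5.147e-04 m²
R_3 = (2.53×10^-8)(603)/(5.147e-04) = 0.02964 Ω
R_total = R_1 + R_2 + R_3 = 0.274 Ω

0.274 Ω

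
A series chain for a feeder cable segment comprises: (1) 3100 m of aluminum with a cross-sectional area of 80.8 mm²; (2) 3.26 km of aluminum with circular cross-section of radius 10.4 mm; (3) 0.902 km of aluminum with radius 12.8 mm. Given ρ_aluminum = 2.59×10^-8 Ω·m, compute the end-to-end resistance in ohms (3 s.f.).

1.29 Ω

Seg 1: A = 80.8 mm² = 8.080e-05 m²
R_1 = (2.59×10^-8)(3100)/(8.080e-05) = 0.9937 Ω
Seg 2: A = πr² = π(1.0400e-02 m)² = 3.398e-04 m²
R_2 = (2.59×10^-8)(3260)/(3.398e-04) = 0.2485 Ω
Seg 3: A = πr² = π(1.2800e-02 m)² = 5.147e-04 m²
R_3 = (2.59×10^-8)(902)/(5.147e-04) = 0.04539 Ω
R_total = R_1 + R_2 + R_3 = 1.29 Ω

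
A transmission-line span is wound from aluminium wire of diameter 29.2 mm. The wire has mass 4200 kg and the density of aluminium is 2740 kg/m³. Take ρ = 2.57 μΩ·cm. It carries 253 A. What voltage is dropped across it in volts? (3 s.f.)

22.2 V

ρ = 2.57 μΩ·cm = 2.57×10^-8 Ω·m
A = π(d/2)² = π(1.4600e-02 m)² = 6.6966e-04 m²
L = m/(density·A) = 4200/(2740×6.6966e-04) = 2289 m
R = ρL/A = (2.57×10^-8)(2289)/(6.6966e-04) = 0.08785 Ω
V = IR = 253 × 0.08785 = 22.2 V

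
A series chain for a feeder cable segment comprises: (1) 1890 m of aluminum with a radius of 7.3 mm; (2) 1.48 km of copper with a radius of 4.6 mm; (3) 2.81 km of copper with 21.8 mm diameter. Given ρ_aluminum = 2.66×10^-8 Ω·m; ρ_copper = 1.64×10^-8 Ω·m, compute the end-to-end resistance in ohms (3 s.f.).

Seg 1: A = πr² = π(7.3000e-03 m)² = 1.674e-04 m²
R_1 = (2.66×10^-8)(1890)/(1.674e-04) = 0.3003 Ω
Seg 2: A = πr² = π(4.6000e-03 m)² = 6.648e-05 m²
R_2 = (1.64×10^-8)(1480)/(6.648e-05) = 0.3651 Ω
Seg 3: A = π(d/2)² = π(1.0900e-02 m)² = 3.733e-04 m²
R_3 = (1.64×10^-8)(2810)/(3.733e-04) = 0.1235 Ω
R_total = R_1 + R_2 + R_3 = 0.789 Ω

0.789 Ω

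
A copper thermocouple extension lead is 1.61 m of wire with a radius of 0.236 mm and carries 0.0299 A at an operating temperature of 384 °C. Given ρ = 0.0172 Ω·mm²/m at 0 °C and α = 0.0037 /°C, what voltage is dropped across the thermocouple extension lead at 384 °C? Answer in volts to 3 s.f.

ρ = 0.0172 Ω·mm²/m = 1.72×10^-8 Ω·m
A = πr² = π(2.3600e-04 m)² = 1.750e-07 m²
R₍0₎ = ρL/A = (1.72×10^-8)(1.61)/(1.750e-07) = 0.1583 Ω
R₍384₎ = R₍0₎(1 + αΔT) = 0.1583 × (1 + 0.0037×384) = 0.3831 Ω
V = IR = 0.0299 × 0.3831 = 0.0115 V

0.0115 V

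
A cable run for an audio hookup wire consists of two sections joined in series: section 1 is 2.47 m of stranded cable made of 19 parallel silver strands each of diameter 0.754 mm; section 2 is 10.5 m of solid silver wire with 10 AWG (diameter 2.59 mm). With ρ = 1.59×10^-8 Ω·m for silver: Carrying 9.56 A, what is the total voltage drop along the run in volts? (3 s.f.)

Section 1: A_strand = π(3.7700e-04)² = 4.465e-07 m²; R₁ = ρL/(N·A_s) = (1.59×10^-8)(2.47)/(19×4.465e-07) = 0.004629 Ω
Section 2: A = π(2.59/2 mm)² = π(1.2950e-03 m)² = 5.269e-06 m²
R₂ = (1.59×10^-8)(10.5)/(5.269e-06) = 0.03169 Ω
R = R₁ + R₂ = 0.03632 Ω
V = IR = 9.56 × 0.03632 = 0.347 V

0.347 V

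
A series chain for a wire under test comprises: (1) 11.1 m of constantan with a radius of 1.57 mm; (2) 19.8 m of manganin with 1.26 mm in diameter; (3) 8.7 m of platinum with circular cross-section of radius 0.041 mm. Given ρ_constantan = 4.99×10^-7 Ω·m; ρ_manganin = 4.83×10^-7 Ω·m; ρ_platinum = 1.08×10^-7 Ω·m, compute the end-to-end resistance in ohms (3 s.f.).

186 Ω

Seg 1: A = πr² = π(1.5700e-03 m)² = 7.744e-06 m²
R_1 = (4.99×10^-7)(11.1)/(7.744e-06) = 0.7153 Ω
Seg 2: A = π(d/2)² = π(6.3000e-04 m)² = 1.247e-06 m²
R_2 = (4.83×10^-7)(19.8)/(1.247e-06) = 7.67 Ω
Seg 3: A = πr² = π(4.1000e-05 m)² = 5.281e-09 m²
R_3 = (1.08×10^-7)(8.7)/(5.281e-09) = 177.9 Ω
R_total = R_1 + R_2 + R_3 = 186 Ω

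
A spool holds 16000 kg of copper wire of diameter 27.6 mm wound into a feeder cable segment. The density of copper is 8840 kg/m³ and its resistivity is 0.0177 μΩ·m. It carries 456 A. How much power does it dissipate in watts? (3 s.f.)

ρ = 0.0177 μΩ·m = 1.77×10^-8 Ω·m
A = π(d/2)² = π(1.3800e-02 m)² = 5.9828e-04 m²
L = m/(density·A) = 16000/(8840×5.9828e-04) = 3025 m
R = ρL/A = (1.77×10^-8)(3025)/(5.9828e-04) = 0.0895 Ω
P = I²R = (456)² × 0.0895 = 18600 W

18600 W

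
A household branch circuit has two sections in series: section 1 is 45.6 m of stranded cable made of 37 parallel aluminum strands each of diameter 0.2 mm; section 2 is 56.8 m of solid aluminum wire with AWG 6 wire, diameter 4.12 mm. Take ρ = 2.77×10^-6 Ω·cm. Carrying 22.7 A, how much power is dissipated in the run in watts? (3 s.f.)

621 W

ρ = 2.77×10^-6 Ω·cm = 2.77×10^-8 Ω·m
Section 1: A_strand = π(1.0000e-04)² = 3.142e-08 m²; R₁ = ρL/(N·A_s) = (2.77×10^-8)(45.6)/(37×3.142e-08) = 1.087 Ω
Section 2: A = π(4.12/2 mm)² = π(2.0600e-03 m)² = 1.333e-05 m²
R₂ = (2.77×10^-8)(56.8)/(1.333e-05) = 0.118 Ω
R = R₁ + R₂ = 1.205 Ω
P = I²R = (22.7)² × 1.205 = 621 W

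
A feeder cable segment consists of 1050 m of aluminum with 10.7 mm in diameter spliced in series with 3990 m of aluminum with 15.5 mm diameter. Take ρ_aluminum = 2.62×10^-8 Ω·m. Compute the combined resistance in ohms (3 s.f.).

Segment 1: A = π(d/2)² = π(5.3500e-03 m)² = 8.992e-05 m²
R₁ = ρL/A = (2.62×10^-8)(1050)/(8.992e-05) = 0.3059 Ω
Segment 2: A = π(d/2)² = π(7.7500e-03 m)² = 1.887e-04 m²
R₂ = (2.62×10^-8)(3990)/(1.887e-04) = 0.554 Ω
R = R₁ + R₂ = 0.860 Ω

0.860 Ω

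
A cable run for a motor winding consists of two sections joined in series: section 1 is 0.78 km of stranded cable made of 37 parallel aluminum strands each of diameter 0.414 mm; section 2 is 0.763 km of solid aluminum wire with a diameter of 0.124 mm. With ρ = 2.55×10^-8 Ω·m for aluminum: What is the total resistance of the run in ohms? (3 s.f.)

1620 Ω

Section 1: A_strand = π(2.0700e-04)² = 1.346e-07 m²; R₁ = ρL/(N·A_s) = (2.55×10^-8)(780)/(37×1.346e-07) = 3.993 Ω
Section 2: A = π(d/2)² = π(6.2000e-05 m)² = 1.208e-08 m²
R₂ = (2.55×10^-8)(763)/(1.208e-08) = 1611 Ω
R = R₁ + R₂ = 1620 Ω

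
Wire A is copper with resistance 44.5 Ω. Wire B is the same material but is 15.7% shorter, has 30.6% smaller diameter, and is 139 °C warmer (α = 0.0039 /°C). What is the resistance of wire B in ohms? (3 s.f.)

120 Ω

R ∝ ρL/d² with ρ ∝ (1+αΔT), so R_B/R_A = (1 − 15.7/100) × (1 − 30.6/100)⁻² × (1 + 0.0039×139)
= 0.843 × 2.076 × 1.542 = 2.699
R_B = 2.699 × 44.5 = 120 Ω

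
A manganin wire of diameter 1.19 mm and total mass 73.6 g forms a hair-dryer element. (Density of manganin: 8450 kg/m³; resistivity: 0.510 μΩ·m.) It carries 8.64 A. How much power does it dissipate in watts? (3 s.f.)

268 W

ρ = 0.510 μΩ·m = 5.10×10^-7 Ω·m
A = π(d/2)² = π(5.9500e-04 m)² = 1.1122e-06 m²
L = m/(density·A) = 0.0736/(8450×1.1122e-06) = 7.831 m
R = ρL/A = (5.10×10^-7)(7.831)/(1.1122e-06) = 3.591 Ω
P = I²R = (8.64)² × 3.591 = 268 W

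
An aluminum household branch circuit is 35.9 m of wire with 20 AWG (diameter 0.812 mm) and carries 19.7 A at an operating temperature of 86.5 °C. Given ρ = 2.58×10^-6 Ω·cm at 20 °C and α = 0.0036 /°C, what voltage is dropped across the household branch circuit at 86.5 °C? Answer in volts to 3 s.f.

ρ = 2.58×10^-6 Ω·cm = 2.58×10^-8 Ω·m
A = π(0.812/2 mm)² = π(4.0600e-04 m)² = 5.178e-07 m²
R₍20₎ = ρL/A = (2.58×10^-8)(35.9)/(5.178e-07) = 1.789 Ω
R₍86.5₎ = R₍20₎(1 + αΔT) = 1.789 × (1 + 0.0036×66.5) = 2.217 Ω
V = IR = 19.7 × 2.217 = 43.7 V

43.7 V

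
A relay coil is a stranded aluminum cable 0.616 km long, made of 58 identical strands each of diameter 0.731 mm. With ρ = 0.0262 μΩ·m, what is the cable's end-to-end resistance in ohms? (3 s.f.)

0.663 Ω

ρ = 0.0262 μΩ·m = 2.62×10^-8 Ω·m
A_strand = π(3.6550e-04 m)² = 4.197e-07 m²
R_strand = ρL/A = (2.62×10^-8)(616)/(4.197e-07) = 38.46 Ω
R_total = R_strand/N = 38.46/58 = 0.663 Ω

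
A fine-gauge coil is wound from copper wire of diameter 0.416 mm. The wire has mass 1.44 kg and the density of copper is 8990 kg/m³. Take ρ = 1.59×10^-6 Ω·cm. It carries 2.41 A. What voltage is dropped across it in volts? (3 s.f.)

332 V

ρ = 1.59×10^-6 Ω·cm = 1.59×10^-8 Ω·m
A = π(d/2)² = π(2.0800e-04 m)² = 1.3592e-07 m²
L = m/(density·A) = 1.44/(8990×1.3592e-07) = 1178 m
R = ρL/A = (1.59×10^-8)(1178)/(1.3592e-07) = 137.9 Ω
V = IR = 2.41 × 137.9 = 332 V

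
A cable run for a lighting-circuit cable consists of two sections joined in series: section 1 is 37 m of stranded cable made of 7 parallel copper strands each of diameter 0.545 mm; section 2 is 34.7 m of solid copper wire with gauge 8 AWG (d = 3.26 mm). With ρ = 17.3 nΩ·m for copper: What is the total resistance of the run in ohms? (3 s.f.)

0.464 Ω

ρ = 17.3 nΩ·m = 1.73×10^-8 Ω·m
Section 1: A_strand = π(2.7250e-04)² = 2.333e-07 m²; R₁ = ρL/(N·A_s) = (1.73×10^-8)(37)/(7×2.333e-07) = 0.392 Ω
Section 2: A = π(3.26/2 mm)² = π(1.6300e-03 m)² = 8.347e-06 m²
R₂ = (1.73×10^-8)(34.7)/(8.347e-06) = 0.07192 Ω
R = R₁ + R₂ = 0.464 Ω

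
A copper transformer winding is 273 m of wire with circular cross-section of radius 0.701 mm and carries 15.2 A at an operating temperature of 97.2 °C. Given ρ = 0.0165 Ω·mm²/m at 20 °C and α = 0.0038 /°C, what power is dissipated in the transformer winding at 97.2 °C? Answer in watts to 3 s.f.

872 W

ρ = 0.0165 Ω·mm²/m = 1.65×10^-8 Ω·m
A = πr² = π(7.0100e-04 m)² = 1.544e-06 m²
R₍20₎ = ρL/A = (1.65×10^-8)(273)/(1.544e-06) = 2.918 Ω
R₍97.2₎ = R₍20₎(1 + αΔT) = 2.918 × (1 + 0.0038×77.2) = 3.774 Ω
P = I²R = (15.2)² × 3.774 = 872 W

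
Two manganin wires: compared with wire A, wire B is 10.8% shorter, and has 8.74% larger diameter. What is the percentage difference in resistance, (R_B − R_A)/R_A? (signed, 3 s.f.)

-24.6%

R ∝ L/d², so R_B/R_A = (1 − 10.8/100) × (1 + 8.74/100)⁻²
= 0.892 × 0.8457 = 0.7544
(R_B − R_A)/R_A = 0.7544 − 1 = -24.6%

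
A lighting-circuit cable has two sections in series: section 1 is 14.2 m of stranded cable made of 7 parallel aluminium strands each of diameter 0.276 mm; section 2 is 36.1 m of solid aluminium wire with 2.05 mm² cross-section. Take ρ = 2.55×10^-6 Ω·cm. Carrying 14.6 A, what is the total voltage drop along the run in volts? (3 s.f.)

ρ = 2.55×10^-6 Ω·cm = 2.55×10^-8 Ω·m
Section 1: A_strand = π(1.3800e-04)² = 5.983e-08 m²; R₁ = ρL/(N·A_s) = (2.55×10^-8)(14.2)/(7×5.983e-08) = 0.8646 Ω
Section 2: A = 2.05 mm² = 2.050e-06 m²
R₂ = (2.55×10^-8)(36.1)/(2.050e-06) = 0.449 Ω
R = R₁ + R₂ = 1.314 Ω
V = IR = 14.6 × 1.314 = 19.2 V

19.2 V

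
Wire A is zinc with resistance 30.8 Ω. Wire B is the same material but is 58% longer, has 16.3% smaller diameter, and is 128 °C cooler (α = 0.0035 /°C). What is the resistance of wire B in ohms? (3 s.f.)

38.3 Ω

R ∝ ρL/d² with ρ ∝ (1+αΔT), so R_B/R_A = (1 + 58/100) × (1 − 16.3/100)⁻² × (1 − 0.0035×128)
= 1.58 × 1.427 × 0.552 = 1.245
R_B = 1.245 × 30.8 = 38.3 Ω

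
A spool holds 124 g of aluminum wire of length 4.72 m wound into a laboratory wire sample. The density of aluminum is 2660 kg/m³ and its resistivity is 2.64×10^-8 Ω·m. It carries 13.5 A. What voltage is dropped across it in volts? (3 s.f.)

0.170 V

A = m/(density·L) = 0.124/(2660×4.72) = 9.8764e-06 m²
R = ρL/A = (2.64×10^-8)(4.72)/(9.8764e-06) = 0.01262 Ω
V = IR = 13.5 × 0.01262 = 0.170 V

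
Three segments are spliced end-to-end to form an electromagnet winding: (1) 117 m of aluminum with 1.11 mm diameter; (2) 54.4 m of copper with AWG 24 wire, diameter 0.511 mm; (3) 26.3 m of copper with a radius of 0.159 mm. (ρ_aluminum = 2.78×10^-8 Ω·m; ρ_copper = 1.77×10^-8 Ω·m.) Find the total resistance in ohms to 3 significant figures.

Seg 1: A = π(d/2)² = π(5.5500e-04 m)² = 9.677e-07 m²
R_1 = (2.78×10^-8)(117)/(9.677e-07) = 3.361 Ω
Seg 2: A = π(0.511/2 mm)² = π(2.5550e-04 m)² = 2.051e-07 m²
R_2 = (1.77×10^-8)(54.4)/(2.051e-07) = 4.695 Ω
Seg 3: A = πr² = π(1.5900e-04 m)² = 7.942e-08 m²
R_3 = (1.77×10^-8)(26.3)/(7.942e-08) = 5.861 Ω
R_total = R_1 + R_2 + R_3 = 13.9 Ω

13.9 Ω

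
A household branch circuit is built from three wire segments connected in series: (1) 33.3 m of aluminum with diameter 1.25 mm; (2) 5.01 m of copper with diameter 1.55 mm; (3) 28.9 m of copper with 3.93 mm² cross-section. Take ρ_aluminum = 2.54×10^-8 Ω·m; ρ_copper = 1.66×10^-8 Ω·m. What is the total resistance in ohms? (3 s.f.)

Seg 1: A = π(d/2)² = π(6.2500e-04 m)² = 1.227e-06 m²
R_1 = (2.54×10^-8)(33.3)/(1.227e-06) = 0.6892 Ω
Seg 2: A = π(d/2)² = π(7.7500e-04 m)² = 1.887e-06 m²
R_2 = (1.66×10^-8)(5.01)/(1.887e-06) = 0.04408 Ω
Seg 3: A = 3.93 mm² = 3.930e-06 m²
R_3 = (1.66×10^-8)(28.9)/(3.930e-06) = 0.1221 Ω
R_total = R_1 + R_2 + R_3 = 0.855 Ω

0.855 Ω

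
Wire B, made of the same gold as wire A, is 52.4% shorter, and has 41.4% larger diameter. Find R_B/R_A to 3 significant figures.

0.238

R ∝ L/d², so R_B/R_A = (1 − 52.4/100) × (1 + 41.4/100)⁻²
= 0.476 × 0.5001 = 0.238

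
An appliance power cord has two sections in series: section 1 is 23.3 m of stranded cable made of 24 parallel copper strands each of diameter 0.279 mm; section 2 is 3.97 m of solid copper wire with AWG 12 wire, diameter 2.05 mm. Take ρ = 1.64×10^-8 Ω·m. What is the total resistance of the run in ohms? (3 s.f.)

Section 1: A_strand = π(1.3950e-04)² = 6.114e-08 m²; R₁ = ρL/(N·A_s) = (1.64×10^-8)(23.3)/(24×6.114e-08) = 0.2604 Ω
Section 2: A = π(2.05/2 mm)² = π(1.0250e-03 m)² = 3.301e-06 m²
R₂ = (1.64×10^-8)(3.97)/(3.301e-06) = 0.01973 Ω
R = R₁ + R₂ = 0.280 Ω

0.280 Ω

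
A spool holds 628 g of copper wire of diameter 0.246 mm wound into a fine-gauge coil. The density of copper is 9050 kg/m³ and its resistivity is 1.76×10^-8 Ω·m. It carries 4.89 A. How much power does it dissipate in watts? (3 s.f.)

12900 W

A = π(d/2)² = π(1.2300e-04 m)² = 4.7529e-08 m²
L = m/(density·A) = 0.628/(9050×4.7529e-08) = 1460 m
R = ρL/A = (1.76×10^-8)(1460)/(4.7529e-08) = 540.6 Ω
P = I²R = (4.89)² × 540.6 = 12900 W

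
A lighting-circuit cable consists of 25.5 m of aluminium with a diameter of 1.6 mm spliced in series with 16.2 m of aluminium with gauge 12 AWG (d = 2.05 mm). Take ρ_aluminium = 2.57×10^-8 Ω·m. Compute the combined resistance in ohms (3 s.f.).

Segment 1: A = π(d/2)² = π(8.0000e-04 m)² = 2.011e-06 m²
R₁ = ρL/A = (2.57×10^-8)(25.5)/(2.011e-06) = 0.3259 Ω
Segment 2: A = π(2.05/2 mm)² = π(1.0250e-03 m)² = 3.301e-06 m²
R₂ = (2.57×10^-8)(16.2)/(3.301e-06) = 0.1261 Ω
R = R₁ + R₂ = 0.452 Ω

0.452 Ω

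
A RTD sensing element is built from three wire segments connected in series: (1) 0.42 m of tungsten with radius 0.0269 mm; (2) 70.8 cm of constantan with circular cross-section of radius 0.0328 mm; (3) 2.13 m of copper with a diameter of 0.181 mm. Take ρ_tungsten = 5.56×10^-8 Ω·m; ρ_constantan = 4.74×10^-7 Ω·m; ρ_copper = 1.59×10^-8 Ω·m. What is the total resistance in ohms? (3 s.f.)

111 Ω

Seg 1: A = πr² = π(2.6900e-05 m)² = 2.273e-09 m²
R_1 = (5.56×10^-8)(0.42)/(2.273e-09) = 10.27 Ω
Seg 2: A = πr² = π(3.2800e-05 m)² = 3.380e-09 m²
R_2 = (4.74×10^-7)(0.708)/(3.380e-09) = 99.29 Ω
Seg 3: A = π(d/2)² = π(9.0500e-05 m)² = 2.573e-08 m²
R_3 = (1.59×10^-8)(2.13)/(2.573e-08) = 1.316 Ω
R_total = R_1 + R_2 + R_3 = 111 Ω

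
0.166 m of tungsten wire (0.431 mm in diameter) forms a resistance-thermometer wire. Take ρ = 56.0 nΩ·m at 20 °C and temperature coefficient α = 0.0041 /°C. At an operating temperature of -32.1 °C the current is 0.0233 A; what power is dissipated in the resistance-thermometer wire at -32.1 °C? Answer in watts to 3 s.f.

ρ = 56.0 nΩ·m = 5.60×10^-8 Ω·m
A = π(d/2)² = π(2.1550e-04 m)² = 1.459e-07 m²
R₍20₎ = ρL/A = (5.60×10^-8)(0.166)/(1.459e-07) = 0.06372 Ω
R₍-32.1₎ = R₍20₎(1 + αΔT) = 0.06372 × (1 + 0.0041×-52.1) = 0.05011 Ω
P = I²R = (0.0233)² × 0.05011 = 2.72×10^-5 W

2.72×10^-5 W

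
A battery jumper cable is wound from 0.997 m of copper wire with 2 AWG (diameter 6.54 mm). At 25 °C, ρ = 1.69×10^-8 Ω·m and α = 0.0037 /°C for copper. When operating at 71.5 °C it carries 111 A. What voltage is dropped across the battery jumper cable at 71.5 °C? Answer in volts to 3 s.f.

A = π(6.54/2 mm)² = π(3.2700e-03 m)² = 3.359e-05 m²
R₍25₎ = ρL/A = (1.69×10^-8)(0.997)/(3.359e-05) = 5.016×10^-4 Ω
R₍71.5₎ = R₍25₎(1 + αΔT) = 5.016×10^-4 × (1 + 0.0037×46.5) = 5.879×10^-4 Ω
V = IR = 111 × 5.879×10^-4 = 0.0653 V

0.0653 V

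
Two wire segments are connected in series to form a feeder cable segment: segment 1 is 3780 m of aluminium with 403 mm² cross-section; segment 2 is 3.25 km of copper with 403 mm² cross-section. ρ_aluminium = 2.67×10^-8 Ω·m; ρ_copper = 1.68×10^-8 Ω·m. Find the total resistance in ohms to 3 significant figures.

Segment 1: A = 403 mm² = 4.030e-04 m²
R₁ = ρL/A = (2.67×10^-8)(3780)/(4.030e-04) = 0.2504 Ω
R₂ = (1.68×10^-8)(3250)/(4.030e-04) = 0.1355 Ω
R = R₁ + R₂ = 0.386 Ω

0.386 Ω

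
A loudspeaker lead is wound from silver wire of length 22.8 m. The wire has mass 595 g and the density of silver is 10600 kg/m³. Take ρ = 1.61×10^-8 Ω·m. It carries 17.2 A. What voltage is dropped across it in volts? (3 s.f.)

2.56 V

A = m/(density·L) = 0.595/(10600×22.8) = 2.4619e-06 m²
R = ρL/A = (1.61×10^-8)(22.8)/(2.4619e-06) = 0.1491 Ω
V = IR = 17.2 × 0.1491 = 2.56 V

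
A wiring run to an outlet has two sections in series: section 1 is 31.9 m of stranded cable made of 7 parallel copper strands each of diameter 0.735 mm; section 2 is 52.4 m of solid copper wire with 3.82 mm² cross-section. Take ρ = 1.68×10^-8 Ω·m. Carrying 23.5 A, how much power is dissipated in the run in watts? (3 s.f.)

Section 1: A_strand = π(3.6750e-04)² = 4.243e-07 m²; R₁ = ρL/(N·A_s) = (1.68×10^-8)(31.9)/(7×4.243e-07) = 0.1804 Ω
Section 2: A = 3.82 mm² = 3.820e-06 m²
R₂ = (1.68×10^-8)(52.4)/(3.820e-06) = 0.2305 Ω
R = R₁ + R₂ = 0.4109 Ω
P = I²R = (23.5)² × 0.4109 = 227 W

227 W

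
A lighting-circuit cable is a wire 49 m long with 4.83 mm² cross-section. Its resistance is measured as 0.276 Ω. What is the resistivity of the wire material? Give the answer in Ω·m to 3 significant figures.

A = 4.83 mm² = 4.830e-06 m²
ρ = RA/L = (0.276)(4.830e-06)/(49) = 2.72×10^-8 Ω·m

2.72×10^-8 Ω·m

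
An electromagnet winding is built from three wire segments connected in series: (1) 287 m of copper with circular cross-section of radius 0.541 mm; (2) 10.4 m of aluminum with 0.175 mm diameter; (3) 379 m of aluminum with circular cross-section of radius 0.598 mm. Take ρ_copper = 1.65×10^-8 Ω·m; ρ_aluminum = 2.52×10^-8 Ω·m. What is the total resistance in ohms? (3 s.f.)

Seg 1: A = πr² = π(5.4100e-04 m)² = 9.195e-07 m²
R_1 = (1.65×10^-8)(287)/(9.195e-07) = 5.15 Ω
Seg 2: A = π(d/2)² = π(8.7500e-05 m)² = 2.405e-08 m²
R_2 = (2.52×10^-8)(10.4)/(2.405e-08) = 10.9 Ω
Seg 3: A = πr² = π(5.9800e-04 m)² = 1.123e-06 m²
R_3 = (2.52×10^-8)(379)/(1.123e-06) = 8.501 Ω
R_total = R_1 + R_2 + R_3 = 24.5 Ω

24.5 Ω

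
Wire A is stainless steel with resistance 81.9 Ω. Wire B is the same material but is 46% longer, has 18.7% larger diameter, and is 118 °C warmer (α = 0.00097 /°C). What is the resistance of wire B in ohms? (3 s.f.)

R ∝ ρL/d² with ρ ∝ (1+αΔT), so R_B/R_A = (1 + 46/100) × (1 + 18.7/100)⁻² × (1 + 0.00097×118)
= 1.46 × 0.7097 × 1.115 = 1.155
R_B = 1.155 × 81.9 = 94.6 Ω

94.6 Ω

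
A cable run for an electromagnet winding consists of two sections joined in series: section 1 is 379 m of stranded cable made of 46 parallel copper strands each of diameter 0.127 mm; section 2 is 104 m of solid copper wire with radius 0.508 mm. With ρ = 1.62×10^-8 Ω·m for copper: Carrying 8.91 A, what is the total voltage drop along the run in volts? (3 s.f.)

112 V

Section 1: A_strand = π(6.3500e-05)² = 1.267e-08 m²; R₁ = ρL/(N·A_s) = (1.62×10^-8)(379)/(46×1.267e-08) = 10.54 Ω
Section 2: A = πr² = π(5.0800e-04 m)² = 8.107e-07 m²
R₂ = (1.62×10^-8)(104)/(8.107e-07) = 2.078 Ω
R = R₁ + R₂ = 12.61 Ω
V = IR = 8.91 × 12.61 = 112 V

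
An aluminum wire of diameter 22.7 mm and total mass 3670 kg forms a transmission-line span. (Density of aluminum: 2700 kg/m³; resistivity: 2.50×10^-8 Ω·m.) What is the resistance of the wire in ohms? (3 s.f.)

A = π(d/2)² = π(1.1350e-02 m)² = 4.0471e-04 m²
L = m/(density·A) = 3670/(2700×4.0471e-04) = 3359 m
R = ρL/A = (2.50×10^-8)(3359)/(4.0471e-04) = 0.207 Ω

0.207 Ω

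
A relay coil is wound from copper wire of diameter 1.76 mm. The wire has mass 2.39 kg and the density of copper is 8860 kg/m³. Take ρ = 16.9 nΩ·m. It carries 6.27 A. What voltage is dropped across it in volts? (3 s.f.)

4.83 V

ρ = 16.9 nΩ·m = 1.69×10^-8 Ω·m
A = π(d/2)² = π(8.8000e-04 m)² = 2.4328e-06 m²
L = m/(density·A) = 2.39/(8860×2.4328e-06) = 110.9 m
R = ρL/A = (1.69×10^-8)(110.9)/(2.4328e-06) = 0.7702 Ω
V = IR = 6.27 × 0.7702 = 4.83 V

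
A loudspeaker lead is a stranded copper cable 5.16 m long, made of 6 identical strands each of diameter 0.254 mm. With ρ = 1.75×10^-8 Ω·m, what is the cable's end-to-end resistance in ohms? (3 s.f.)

0.297 Ω

A_strand = π(1.2700e-04 m)² = 5.067e-08 m²
R_strand = ρL/A = (1.75×10^-8)(5.16)/(5.067e-08) = 1.782 Ω
R_total = R_strand/N = 1.782/6 = 0.297 Ω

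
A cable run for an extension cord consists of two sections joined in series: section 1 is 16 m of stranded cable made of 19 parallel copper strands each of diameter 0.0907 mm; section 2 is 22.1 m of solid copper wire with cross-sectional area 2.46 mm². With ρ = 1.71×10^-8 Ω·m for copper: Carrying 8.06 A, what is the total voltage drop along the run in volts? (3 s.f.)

19.2 V

Section 1: A_strand = π(4.5350e-05)² = 6.461e-09 m²; R₁ = ρL/(N·A_s) = (1.71×10^-8)(16)/(19×6.461e-09) = 2.229 Ω
Section 2: A = 2.46 mm² = 2.460e-06 m²
R₂ = (1.71×10^-8)(22.1)/(2.460e-06) = 0.1536 Ω
R = R₁ + R₂ = 2.382 Ω
V = IR = 8.06 × 2.382 = 19.2 V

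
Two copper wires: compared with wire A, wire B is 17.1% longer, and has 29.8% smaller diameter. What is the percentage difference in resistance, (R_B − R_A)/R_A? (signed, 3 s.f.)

R ∝ L/d², so R_B/R_A = (1 + 17.1/100) × (1 − 29.8/100)⁻²
= 1.171 × 2.029 = 2.376
(R_B − R_A)/R_A = 2.376 − 1 = 138%

138%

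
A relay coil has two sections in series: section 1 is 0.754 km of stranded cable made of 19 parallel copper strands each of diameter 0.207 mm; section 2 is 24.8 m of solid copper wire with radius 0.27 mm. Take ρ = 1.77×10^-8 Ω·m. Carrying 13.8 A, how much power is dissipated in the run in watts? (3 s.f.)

4340 W

Section 1: A_strand = π(1.0350e-04)² = 3.365e-08 m²; R₁ = ρL/(N·A_s) = (1.77×10^-8)(754)/(19×3.365e-08) = 20.87 Ω
Section 2: A = πr² = π(2.7000e-04 m)² = 2.290e-07 m²
R₂ = (1.77×10^-8)(24.8)/(2.290e-07) = 1.917 Ω
R = R₁ + R₂ = 22.79 Ω
P = I²R = (13.8)² × 22.79 = 4340 W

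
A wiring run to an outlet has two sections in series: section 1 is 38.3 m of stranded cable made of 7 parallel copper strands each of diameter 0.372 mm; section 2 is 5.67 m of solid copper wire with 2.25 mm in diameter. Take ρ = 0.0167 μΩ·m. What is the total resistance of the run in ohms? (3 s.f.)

ρ = 0.0167 μΩ·m = 1.67×10^-8 Ω·m
Section 1: A_strand = π(1.8600e-04)² = 1.087e-07 m²; R₁ = ρL/(N·A_s) = (1.67×10^-8)(38.3)/(7×1.087e-07) = 0.8407 Ω
Section 2: A = π(d/2)² = π(1.1250e-03 m)² = 3.976e-06 m²
R₂ = (1.67×10^-8)(5.67)/(3.976e-06) = 0.02381 Ω
R = R₁ + R₂ = 0.865 Ω

0.865 Ω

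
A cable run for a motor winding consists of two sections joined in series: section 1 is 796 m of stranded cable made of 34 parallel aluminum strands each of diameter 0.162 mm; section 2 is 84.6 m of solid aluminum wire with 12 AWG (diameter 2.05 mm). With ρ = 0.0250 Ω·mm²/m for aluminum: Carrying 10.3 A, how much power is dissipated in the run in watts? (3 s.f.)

ρ = 0.0250 Ω·mm²/m = 2.50×10^-8 Ω·m
Section 1: A_strand = π(8.1000e-05)² = 2.061e-08 m²; R₁ = ρL/(N·A_s) = (2.50×10^-8)(796)/(34×2.061e-08) = 28.4 Ω
Section 2: A = π(2.05/2 mm)² = π(1.0250e-03 m)² = 3.301e-06 m²
R₂ = (2.50×10^-8)(84.6)/(3.301e-06) = 0.6408 Ω
R = R₁ + R₂ = 29.04 Ω
P = I²R = (10.3)² × 29.04 = 3080 W

3080 W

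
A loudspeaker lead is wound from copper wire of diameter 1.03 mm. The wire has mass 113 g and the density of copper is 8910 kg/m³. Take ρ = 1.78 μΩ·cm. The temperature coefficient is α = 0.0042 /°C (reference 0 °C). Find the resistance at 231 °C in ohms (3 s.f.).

0.641 Ω

ρ = 1.78 μΩ·cm = 1.78×10^-8 Ω·m
A = π(d/2)² = π(5.1500e-04 m)² = 8.3323e-07 m²
L = m/(density·A) = 0.113/(8910×8.3323e-07) = 15.22 m
R = ρL/A = (1.78×10^-8)(15.22)/(8.3323e-07) = 0.3252 Ω
R(231 °C) = 0.3252 × (1 + 0.0042×231) = 0.641 Ω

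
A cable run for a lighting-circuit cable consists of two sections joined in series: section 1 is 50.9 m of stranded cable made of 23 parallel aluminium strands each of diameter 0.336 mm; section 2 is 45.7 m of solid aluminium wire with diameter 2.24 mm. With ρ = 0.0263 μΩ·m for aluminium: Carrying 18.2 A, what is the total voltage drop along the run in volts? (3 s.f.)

ρ = 0.0263 μΩ·m = 2.63×10^-8 Ω·m
Section 1: A_strand = π(1.6800e-04)² = 8.867e-08 m²; R₁ = ρL/(N·A_s) = (2.63×10^-8)(50.9)/(23×8.867e-08) = 0.6564 Ω
Section 2: A = π(d/2)² = π(1.1200e-03 m)² = 3.941e-06 m²
R₂ = (2.63×10^-8)(45.7)/(3.941e-06) = 0.305 Ω
R = R₁ + R₂ = 0.9614 Ω
V = IR = 18.2 × 0.9614 = 17.5 V

17.5 V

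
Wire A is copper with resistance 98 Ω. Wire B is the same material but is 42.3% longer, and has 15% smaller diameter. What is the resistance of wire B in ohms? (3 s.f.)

R ∝ L/d², so R_B/R_A = (1 + 42.3/100) × (1 − 15/100)⁻²
= 1.423 × 1.384 = 1.97
R_B = 1.97 × 98 = 193 Ω

193 Ω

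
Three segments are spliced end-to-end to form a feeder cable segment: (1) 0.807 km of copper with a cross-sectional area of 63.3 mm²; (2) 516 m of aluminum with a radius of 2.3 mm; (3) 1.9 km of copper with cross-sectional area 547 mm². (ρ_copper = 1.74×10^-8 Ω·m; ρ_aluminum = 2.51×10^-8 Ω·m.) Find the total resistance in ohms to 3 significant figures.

1.06 Ω

Seg 1: A = 63.3 mm² = 6.330e-05 m²
R_1 = (1.74×10^-8)(807)/(6.330e-05) = 0.2218 Ω
Seg 2: A = πr² = π(2.3000e-03 m)² = 1.662e-05 m²
R_2 = (2.51×10^-8)(516)/(1.662e-05) = 0.7793 Ω
Seg 3: A = 547 mm² = 5.470e-04 m²
R_3 = (1.74×10^-8)(1900)/(5.470e-04) = 0.06044 Ω
R_total = R_1 + R_2 + R_3 = 1.06 Ω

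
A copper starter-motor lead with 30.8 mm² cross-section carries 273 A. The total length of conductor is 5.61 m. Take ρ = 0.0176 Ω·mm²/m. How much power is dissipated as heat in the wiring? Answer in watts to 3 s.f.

ρ = 0.0176 Ω·mm²/m = 1.76×10^-8 Ω·m
A = 30.8 mm² = 3.080e-05 m²
R = ρL/A = (1.76×10^-8)(5.61)/(3.080e-05) = 0.003206 Ω
P = I²R = (273)² × 0.003206 = 239 W

239 W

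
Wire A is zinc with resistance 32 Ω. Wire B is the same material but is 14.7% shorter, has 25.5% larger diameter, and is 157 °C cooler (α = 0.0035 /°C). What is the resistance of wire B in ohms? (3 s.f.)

R ∝ ρL/d² with ρ ∝ (1+αΔT), so R_B/R_A = (1 − 14.7/100) × (1 + 25.5/100)⁻² × (1 − 0.0035×157)
= 0.853 × 0.6349 × 0.4505 = 0.244
R_B = 0.244 × 32 = 7.81 Ω

7.81 Ω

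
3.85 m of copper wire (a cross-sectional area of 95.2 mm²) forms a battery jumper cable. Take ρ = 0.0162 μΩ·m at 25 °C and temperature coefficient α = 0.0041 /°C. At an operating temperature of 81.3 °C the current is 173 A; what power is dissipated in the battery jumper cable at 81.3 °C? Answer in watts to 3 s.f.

ρ = 0.0162 μΩ·m = 1.62×10^-8 Ω·m
A = 95.2 mm² = 9.520e-05 m²
R₍25₎ = ρL/A = (1.62×10^-8)(3.85)/(9.520e-05) = 6.551×10^-4 Ω
R₍81.3₎ = R₍25₎(1 + αΔT) = 6.551×10^-4 × (1 + 0.0041×56.3) = 8.064×10^-4 Ω
P = I²R = (173)² × 8.064×10^-4 = 24.1 W

24.1 W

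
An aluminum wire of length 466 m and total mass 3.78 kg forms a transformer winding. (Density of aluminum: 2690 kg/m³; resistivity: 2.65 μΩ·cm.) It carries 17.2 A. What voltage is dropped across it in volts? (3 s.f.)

70.4 V

ρ = 2.65 μΩ·cm = 2.65×10^-8 Ω·m
A = m/(density·L) = 3.78/(2690×466) = 3.0155e-06 m²
R = ρL/A = (2.65×10^-8)(466)/(3.0155e-06) = 4.095 Ω
V = IR = 17.2 × 4.095 = 70.4 V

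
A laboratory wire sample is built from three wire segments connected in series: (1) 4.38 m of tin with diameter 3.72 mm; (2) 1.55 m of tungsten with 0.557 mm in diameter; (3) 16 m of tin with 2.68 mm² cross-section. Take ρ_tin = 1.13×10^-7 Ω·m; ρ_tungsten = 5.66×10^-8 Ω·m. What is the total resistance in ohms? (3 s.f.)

1.08 Ω

Seg 1: A = π(d/2)² = π(1.8600e-03 m)² = 1.087e-05 m²
R_1 = (1.13×10^-7)(4.38)/(1.087e-05) = 0.04554 Ω
Seg 2: A = π(d/2)² = π(2.7850e-04 m)² = 2.437e-07 m²
R_2 = (5.66×10^-8)(1.55)/(2.437e-07) = 0.36 Ω
Seg 3: A = 2.68 mm² = 2.680e-06 m²
R_3 = (1.13×10^-7)(16)/(2.680e-06) = 0.6746 Ω
R_total = R_1 + R_2 + R_3 = 1.08 Ω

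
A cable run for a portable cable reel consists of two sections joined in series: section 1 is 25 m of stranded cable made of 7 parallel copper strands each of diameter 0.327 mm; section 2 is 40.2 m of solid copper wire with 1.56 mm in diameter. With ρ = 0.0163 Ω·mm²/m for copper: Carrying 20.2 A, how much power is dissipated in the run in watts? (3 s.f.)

ρ = 0.0163 Ω·mm²/m = 1.63×10^-8 Ω·m
Section 1: A_strand = π(1.6350e-04)² = 8.398e-08 m²; R₁ = ρL/(N·A_s) = (1.63×10^-8)(25)/(7×8.398e-08) = 0.6932 Ω
Section 2: A = π(d/2)² = π(7.8000e-04 m)² = 1.911e-06 m²
R₂ = (1.63×10^-8)(40.2)/(1.911e-06) = 0.3428 Ω
R = R₁ + R₂ = 1.036 Ω
P = I²R = (20.2)² × 1.036 = 423 W

423 W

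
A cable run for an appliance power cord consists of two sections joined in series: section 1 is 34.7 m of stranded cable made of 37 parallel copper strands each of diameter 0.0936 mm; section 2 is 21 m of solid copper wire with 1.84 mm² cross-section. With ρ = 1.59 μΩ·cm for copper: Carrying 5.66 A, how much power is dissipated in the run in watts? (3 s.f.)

ρ = 1.59 μΩ·cm = 1.59×10^-8 Ω·m
Section 1: A_strand = π(4.6800e-05)² = 6.881e-09 m²; R₁ = ρL/(N·A_s) = (1.59×10^-8)(34.7)/(37×6.881e-09) = 2.167 Ω
Section 2: A = 1.84 mm² = 1.840e-06 m²
R₂ = (1.59×10^-8)(21)/(1.840e-06) = 0.1815 Ω
R = R₁ + R₂ = 2.349 Ω
P = I²R = (5.66)² × 2.349 = 75.2 W

75.2 W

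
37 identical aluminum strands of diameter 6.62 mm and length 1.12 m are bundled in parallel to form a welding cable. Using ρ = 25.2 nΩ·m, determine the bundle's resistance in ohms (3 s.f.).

2.22×10^-5 Ω

ρ = 25.2 nΩ·m = 2.52×10^-8 Ω·m
A_strand = π(3.3100e-03 m)² = 3.442e-05 m²
R_strand = ρL/A = (2.52×10^-8)(1.12)/(3.442e-05) = 8.200×10^-4 Ω
R_total = R_strand/N = 8.200×10^-4/37 = 2.22×10^-5 Ω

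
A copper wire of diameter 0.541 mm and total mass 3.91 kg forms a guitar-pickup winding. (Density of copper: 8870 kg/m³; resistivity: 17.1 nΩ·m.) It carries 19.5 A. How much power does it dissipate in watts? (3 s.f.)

ρ = 17.1 nΩ·m = 1.71×10^-8 Ω·m
A = π(d/2)² = π(2.7050e-04 m)² = 2.2987e-07 m²
L = m/(density·A) = 3.91/(8870×2.2987e-07) = 1918 m
R = ρL/A = (1.71×10^-8)(1918)/(2.2987e-07) = 142.7 Ω
P = I²R = (19.5)² × 142.7 = 54200 W

54200 W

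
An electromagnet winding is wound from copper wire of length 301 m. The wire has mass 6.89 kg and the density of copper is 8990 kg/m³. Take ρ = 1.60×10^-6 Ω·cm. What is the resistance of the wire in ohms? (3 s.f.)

1.89 Ω

ρ = 1.60×10^-6 Ω·cm = 1.60×10^-8 Ω·m
A = m/(density·L) = 6.89/(8990×301) = 2.5462e-06 m²
R = ρL/A = (1.60×10^-8)(301)/(2.5462e-06) = 1.89 Ω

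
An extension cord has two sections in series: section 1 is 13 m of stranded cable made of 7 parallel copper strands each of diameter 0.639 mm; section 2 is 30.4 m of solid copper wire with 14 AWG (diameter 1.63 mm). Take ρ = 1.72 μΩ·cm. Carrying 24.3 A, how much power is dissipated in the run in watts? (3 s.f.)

207 W

ρ = 1.72 μΩ·cm = 1.72×10^-8 Ω·m
Section 1: A_strand = π(3.1950e-04)² = 3.207e-07 m²; R₁ = ρL/(N·A_s) = (1.72×10^-8)(13)/(7×3.207e-07) = 0.09961 Ω
Section 2: A = π(1.63/2 mm)² = π(8.1500e-04 m)² = 2.087e-06 m²
R₂ = (1.72×10^-8)(30.4)/(2.087e-06) = 0.2506 Ω
R = R₁ + R₂ = 0.3502 Ω
P = I²R = (24.3)² × 0.3502 = 207 W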